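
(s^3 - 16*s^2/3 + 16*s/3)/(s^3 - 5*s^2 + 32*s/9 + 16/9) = 3*s/(3*s + 1)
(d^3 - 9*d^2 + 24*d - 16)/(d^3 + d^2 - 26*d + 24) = (d - 4)/(d + 6)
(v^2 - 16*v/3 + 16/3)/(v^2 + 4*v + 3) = (3*v^2 - 16*v + 16)/(3*(v^2 + 4*v + 3))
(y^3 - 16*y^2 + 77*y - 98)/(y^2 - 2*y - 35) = (y^2 - 9*y + 14)/(y + 5)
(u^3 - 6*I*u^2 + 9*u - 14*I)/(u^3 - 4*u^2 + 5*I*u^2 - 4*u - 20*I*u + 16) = (u^3 - 6*I*u^2 + 9*u - 14*I)/(u^3 + u^2*(-4 + 5*I) + u*(-4 - 20*I) + 16)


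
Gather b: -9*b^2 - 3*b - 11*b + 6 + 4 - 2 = -9*b^2 - 14*b + 8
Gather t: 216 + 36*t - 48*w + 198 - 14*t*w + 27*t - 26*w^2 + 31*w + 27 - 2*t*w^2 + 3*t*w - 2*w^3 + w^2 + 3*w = t*(-2*w^2 - 11*w + 63) - 2*w^3 - 25*w^2 - 14*w + 441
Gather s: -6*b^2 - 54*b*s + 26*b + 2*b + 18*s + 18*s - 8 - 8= -6*b^2 + 28*b + s*(36 - 54*b) - 16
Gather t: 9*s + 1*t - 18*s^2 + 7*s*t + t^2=-18*s^2 + 9*s + t^2 + t*(7*s + 1)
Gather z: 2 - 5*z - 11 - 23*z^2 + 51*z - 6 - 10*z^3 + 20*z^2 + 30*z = -10*z^3 - 3*z^2 + 76*z - 15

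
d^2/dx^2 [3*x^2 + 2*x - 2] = 6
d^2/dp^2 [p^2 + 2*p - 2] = 2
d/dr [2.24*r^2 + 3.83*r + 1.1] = 4.48*r + 3.83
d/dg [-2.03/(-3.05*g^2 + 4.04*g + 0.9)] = (8.2012 - 12.383*g)/(-3.05*g^2 + 4.04*g + 0.9)^2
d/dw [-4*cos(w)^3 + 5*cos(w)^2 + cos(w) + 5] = (12*cos(w)^2 - 10*cos(w) - 1)*sin(w)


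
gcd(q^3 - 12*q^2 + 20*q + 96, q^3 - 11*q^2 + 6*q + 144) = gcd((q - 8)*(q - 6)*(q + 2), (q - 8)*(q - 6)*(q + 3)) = q^2 - 14*q + 48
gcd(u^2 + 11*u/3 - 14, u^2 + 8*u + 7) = 1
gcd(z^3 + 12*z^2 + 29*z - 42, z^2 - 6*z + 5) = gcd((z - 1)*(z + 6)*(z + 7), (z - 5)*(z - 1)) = z - 1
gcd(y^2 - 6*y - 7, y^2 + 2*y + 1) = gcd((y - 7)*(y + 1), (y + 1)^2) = y + 1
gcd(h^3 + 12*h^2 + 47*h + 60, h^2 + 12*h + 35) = h + 5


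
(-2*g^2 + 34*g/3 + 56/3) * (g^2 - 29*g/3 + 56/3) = -2*g^4 + 92*g^3/3 - 1154*g^2/9 + 280*g/9 + 3136/9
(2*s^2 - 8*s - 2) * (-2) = -4*s^2 + 16*s + 4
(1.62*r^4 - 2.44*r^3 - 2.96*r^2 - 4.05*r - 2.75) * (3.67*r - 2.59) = 5.9454*r^5 - 13.1506*r^4 - 4.5436*r^3 - 7.1971*r^2 + 0.397*r + 7.1225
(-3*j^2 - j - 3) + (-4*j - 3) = -3*j^2 - 5*j - 6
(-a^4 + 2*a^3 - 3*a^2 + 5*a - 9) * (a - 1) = -a^5 + 3*a^4 - 5*a^3 + 8*a^2 - 14*a + 9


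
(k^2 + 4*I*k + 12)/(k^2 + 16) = (k^2 + 4*I*k + 12)/(k^2 + 16)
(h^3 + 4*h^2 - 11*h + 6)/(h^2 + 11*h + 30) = (h^2 - 2*h + 1)/(h + 5)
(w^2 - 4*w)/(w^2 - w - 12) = w/(w + 3)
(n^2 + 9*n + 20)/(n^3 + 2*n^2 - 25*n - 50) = (n + 4)/(n^2 - 3*n - 10)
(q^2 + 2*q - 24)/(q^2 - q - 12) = (q + 6)/(q + 3)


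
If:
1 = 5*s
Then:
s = 1/5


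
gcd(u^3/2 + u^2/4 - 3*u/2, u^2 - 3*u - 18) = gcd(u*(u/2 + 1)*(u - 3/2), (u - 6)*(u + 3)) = 1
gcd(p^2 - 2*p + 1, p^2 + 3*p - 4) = p - 1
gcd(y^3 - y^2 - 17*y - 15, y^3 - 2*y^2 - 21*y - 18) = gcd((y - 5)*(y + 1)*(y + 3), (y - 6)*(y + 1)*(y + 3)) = y^2 + 4*y + 3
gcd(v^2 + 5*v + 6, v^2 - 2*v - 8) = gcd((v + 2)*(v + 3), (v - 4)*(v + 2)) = v + 2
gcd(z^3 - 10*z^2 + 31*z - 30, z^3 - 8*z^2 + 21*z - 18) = z^2 - 5*z + 6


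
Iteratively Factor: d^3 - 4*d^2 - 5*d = (d - 5)*(d^2 + d) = (d - 5)*(d + 1)*(d)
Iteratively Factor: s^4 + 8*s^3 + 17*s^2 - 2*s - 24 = (s + 4)*(s^3 + 4*s^2 + s - 6) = (s + 3)*(s + 4)*(s^2 + s - 2) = (s - 1)*(s + 3)*(s + 4)*(s + 2)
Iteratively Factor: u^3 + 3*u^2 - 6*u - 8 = (u + 1)*(u^2 + 2*u - 8) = (u - 2)*(u + 1)*(u + 4)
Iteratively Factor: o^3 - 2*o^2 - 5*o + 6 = (o - 1)*(o^2 - o - 6) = (o - 1)*(o + 2)*(o - 3)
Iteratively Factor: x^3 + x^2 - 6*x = (x - 2)*(x^2 + 3*x) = x*(x - 2)*(x + 3)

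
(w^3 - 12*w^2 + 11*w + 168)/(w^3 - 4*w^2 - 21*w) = (w - 8)/w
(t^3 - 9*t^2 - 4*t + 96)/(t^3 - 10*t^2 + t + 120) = (t - 4)/(t - 5)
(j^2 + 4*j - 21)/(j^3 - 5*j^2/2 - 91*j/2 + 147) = 2*(j - 3)/(2*j^2 - 19*j + 42)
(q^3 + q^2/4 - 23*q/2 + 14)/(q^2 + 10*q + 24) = (4*q^2 - 15*q + 14)/(4*(q + 6))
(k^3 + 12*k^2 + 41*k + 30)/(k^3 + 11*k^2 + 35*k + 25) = (k + 6)/(k + 5)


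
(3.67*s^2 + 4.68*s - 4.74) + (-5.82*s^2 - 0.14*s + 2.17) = -2.15*s^2 + 4.54*s - 2.57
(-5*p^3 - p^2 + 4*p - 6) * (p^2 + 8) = -5*p^5 - p^4 - 36*p^3 - 14*p^2 + 32*p - 48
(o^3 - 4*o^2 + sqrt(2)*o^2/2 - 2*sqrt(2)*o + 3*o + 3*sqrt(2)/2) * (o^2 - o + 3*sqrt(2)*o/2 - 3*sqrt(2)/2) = o^5 - 5*o^4 + 2*sqrt(2)*o^4 - 10*sqrt(2)*o^3 + 17*o^3/2 - 21*o^2/2 + 14*sqrt(2)*o^2 - 6*sqrt(2)*o + 21*o/2 - 9/2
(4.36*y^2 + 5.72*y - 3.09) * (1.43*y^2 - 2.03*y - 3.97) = 6.2348*y^4 - 0.671200000000001*y^3 - 33.3395*y^2 - 16.4357*y + 12.2673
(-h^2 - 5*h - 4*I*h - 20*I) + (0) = -h^2 - 5*h - 4*I*h - 20*I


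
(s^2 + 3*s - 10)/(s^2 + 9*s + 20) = (s - 2)/(s + 4)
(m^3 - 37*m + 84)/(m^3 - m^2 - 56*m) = (m^2 - 7*m + 12)/(m*(m - 8))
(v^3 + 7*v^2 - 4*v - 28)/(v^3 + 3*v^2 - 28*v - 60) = (v^2 + 5*v - 14)/(v^2 + v - 30)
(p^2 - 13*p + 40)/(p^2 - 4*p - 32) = (p - 5)/(p + 4)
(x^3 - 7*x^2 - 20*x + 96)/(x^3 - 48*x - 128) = (x - 3)/(x + 4)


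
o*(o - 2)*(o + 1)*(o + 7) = o^4 + 6*o^3 - 9*o^2 - 14*o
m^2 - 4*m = m*(m - 4)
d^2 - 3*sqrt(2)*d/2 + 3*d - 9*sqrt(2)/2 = (d + 3)*(d - 3*sqrt(2)/2)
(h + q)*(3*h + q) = 3*h^2 + 4*h*q + q^2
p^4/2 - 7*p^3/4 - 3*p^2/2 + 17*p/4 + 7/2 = (p/2 + 1/2)*(p - 7/2)*(p - 2)*(p + 1)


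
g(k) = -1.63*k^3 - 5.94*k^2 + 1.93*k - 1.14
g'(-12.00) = -559.67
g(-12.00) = 1936.98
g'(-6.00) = -102.83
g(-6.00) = 125.52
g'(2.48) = -57.61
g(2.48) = -57.75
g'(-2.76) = -2.53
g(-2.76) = -17.45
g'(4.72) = -163.08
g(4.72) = -295.77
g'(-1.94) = 6.57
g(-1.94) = -15.34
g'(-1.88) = 6.98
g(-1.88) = -14.93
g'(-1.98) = 6.28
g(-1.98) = -15.60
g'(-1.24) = 9.14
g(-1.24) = -9.56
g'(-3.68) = -20.57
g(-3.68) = -7.45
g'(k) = -4.89*k^2 - 11.88*k + 1.93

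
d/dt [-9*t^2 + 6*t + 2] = 6 - 18*t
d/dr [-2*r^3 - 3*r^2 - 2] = 6*r*(-r - 1)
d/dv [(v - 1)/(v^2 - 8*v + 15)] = (v^2 - 8*v - 2*(v - 4)*(v - 1) + 15)/(v^2 - 8*v + 15)^2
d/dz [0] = 0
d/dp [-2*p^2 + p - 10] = 1 - 4*p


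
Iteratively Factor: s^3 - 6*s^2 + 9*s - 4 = (s - 1)*(s^2 - 5*s + 4) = (s - 1)^2*(s - 4)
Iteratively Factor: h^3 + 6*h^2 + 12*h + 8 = (h + 2)*(h^2 + 4*h + 4) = (h + 2)^2*(h + 2)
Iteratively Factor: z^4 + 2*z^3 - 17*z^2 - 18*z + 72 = (z - 2)*(z^3 + 4*z^2 - 9*z - 36) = (z - 2)*(z + 4)*(z^2 - 9) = (z - 3)*(z - 2)*(z + 4)*(z + 3)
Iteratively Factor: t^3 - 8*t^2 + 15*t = (t)*(t^2 - 8*t + 15) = t*(t - 3)*(t - 5)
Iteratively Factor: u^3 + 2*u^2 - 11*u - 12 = (u - 3)*(u^2 + 5*u + 4) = (u - 3)*(u + 1)*(u + 4)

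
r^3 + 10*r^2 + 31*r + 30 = (r + 2)*(r + 3)*(r + 5)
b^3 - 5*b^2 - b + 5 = (b - 5)*(b - 1)*(b + 1)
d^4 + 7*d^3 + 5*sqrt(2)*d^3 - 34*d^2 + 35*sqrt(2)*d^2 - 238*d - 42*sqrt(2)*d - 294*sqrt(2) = (d + 7)*(d - 3*sqrt(2))*(d + sqrt(2))*(d + 7*sqrt(2))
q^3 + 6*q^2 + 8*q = q*(q + 2)*(q + 4)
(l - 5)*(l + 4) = l^2 - l - 20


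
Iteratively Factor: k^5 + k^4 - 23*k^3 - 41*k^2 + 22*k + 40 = (k - 1)*(k^4 + 2*k^3 - 21*k^2 - 62*k - 40) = (k - 1)*(k + 2)*(k^3 - 21*k - 20) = (k - 5)*(k - 1)*(k + 2)*(k^2 + 5*k + 4) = (k - 5)*(k - 1)*(k + 1)*(k + 2)*(k + 4)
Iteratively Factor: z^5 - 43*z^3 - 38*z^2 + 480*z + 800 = (z + 4)*(z^4 - 4*z^3 - 27*z^2 + 70*z + 200) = (z - 5)*(z + 4)*(z^3 + z^2 - 22*z - 40) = (z - 5)*(z + 4)^2*(z^2 - 3*z - 10) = (z - 5)*(z + 2)*(z + 4)^2*(z - 5)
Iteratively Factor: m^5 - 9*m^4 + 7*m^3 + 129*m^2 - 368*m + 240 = (m - 3)*(m^4 - 6*m^3 - 11*m^2 + 96*m - 80) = (m - 5)*(m - 3)*(m^3 - m^2 - 16*m + 16) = (m - 5)*(m - 3)*(m + 4)*(m^2 - 5*m + 4) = (m - 5)*(m - 3)*(m - 1)*(m + 4)*(m - 4)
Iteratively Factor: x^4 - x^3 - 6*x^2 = (x)*(x^3 - x^2 - 6*x) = x*(x + 2)*(x^2 - 3*x) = x^2*(x + 2)*(x - 3)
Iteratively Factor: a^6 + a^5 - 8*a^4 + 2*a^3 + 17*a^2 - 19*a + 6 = (a + 2)*(a^5 - a^4 - 6*a^3 + 14*a^2 - 11*a + 3) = (a - 1)*(a + 2)*(a^4 - 6*a^2 + 8*a - 3) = (a - 1)^2*(a + 2)*(a^3 + a^2 - 5*a + 3) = (a - 1)^3*(a + 2)*(a^2 + 2*a - 3) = (a - 1)^4*(a + 2)*(a + 3)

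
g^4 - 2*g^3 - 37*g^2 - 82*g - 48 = (g - 8)*(g + 1)*(g + 2)*(g + 3)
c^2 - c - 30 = (c - 6)*(c + 5)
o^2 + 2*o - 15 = (o - 3)*(o + 5)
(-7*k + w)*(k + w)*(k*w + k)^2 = -7*k^4*w^2 - 14*k^4*w - 7*k^4 - 6*k^3*w^3 - 12*k^3*w^2 - 6*k^3*w + k^2*w^4 + 2*k^2*w^3 + k^2*w^2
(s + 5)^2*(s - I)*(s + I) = s^4 + 10*s^3 + 26*s^2 + 10*s + 25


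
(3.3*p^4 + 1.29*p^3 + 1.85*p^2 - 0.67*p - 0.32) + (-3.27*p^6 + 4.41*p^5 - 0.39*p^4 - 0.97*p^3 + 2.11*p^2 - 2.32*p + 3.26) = -3.27*p^6 + 4.41*p^5 + 2.91*p^4 + 0.32*p^3 + 3.96*p^2 - 2.99*p + 2.94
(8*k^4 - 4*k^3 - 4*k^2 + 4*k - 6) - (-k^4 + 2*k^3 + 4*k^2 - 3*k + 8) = 9*k^4 - 6*k^3 - 8*k^2 + 7*k - 14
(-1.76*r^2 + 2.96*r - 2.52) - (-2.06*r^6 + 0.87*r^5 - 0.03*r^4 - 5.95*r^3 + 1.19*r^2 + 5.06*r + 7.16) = 2.06*r^6 - 0.87*r^5 + 0.03*r^4 + 5.95*r^3 - 2.95*r^2 - 2.1*r - 9.68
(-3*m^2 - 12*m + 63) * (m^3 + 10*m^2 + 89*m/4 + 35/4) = -3*m^5 - 42*m^4 - 495*m^3/4 + 1347*m^2/4 + 5187*m/4 + 2205/4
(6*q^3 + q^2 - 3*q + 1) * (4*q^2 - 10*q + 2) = 24*q^5 - 56*q^4 - 10*q^3 + 36*q^2 - 16*q + 2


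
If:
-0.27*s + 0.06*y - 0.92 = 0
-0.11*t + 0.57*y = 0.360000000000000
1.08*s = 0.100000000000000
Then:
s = 0.09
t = 78.34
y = 15.75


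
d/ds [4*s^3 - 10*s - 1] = 12*s^2 - 10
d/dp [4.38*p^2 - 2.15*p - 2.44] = 8.76*p - 2.15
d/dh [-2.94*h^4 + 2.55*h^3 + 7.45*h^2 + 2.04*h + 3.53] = -11.76*h^3 + 7.65*h^2 + 14.9*h + 2.04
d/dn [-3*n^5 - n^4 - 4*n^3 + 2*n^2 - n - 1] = -15*n^4 - 4*n^3 - 12*n^2 + 4*n - 1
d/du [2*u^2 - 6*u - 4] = 4*u - 6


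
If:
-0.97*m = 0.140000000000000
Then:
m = -0.14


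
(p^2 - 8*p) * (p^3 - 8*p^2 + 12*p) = p^5 - 16*p^4 + 76*p^3 - 96*p^2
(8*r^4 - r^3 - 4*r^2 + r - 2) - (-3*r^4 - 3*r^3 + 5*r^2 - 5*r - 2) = 11*r^4 + 2*r^3 - 9*r^2 + 6*r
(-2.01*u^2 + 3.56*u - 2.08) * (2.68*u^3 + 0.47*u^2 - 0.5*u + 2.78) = -5.3868*u^5 + 8.5961*u^4 - 2.8962*u^3 - 8.3454*u^2 + 10.9368*u - 5.7824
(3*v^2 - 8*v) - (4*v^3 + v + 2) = -4*v^3 + 3*v^2 - 9*v - 2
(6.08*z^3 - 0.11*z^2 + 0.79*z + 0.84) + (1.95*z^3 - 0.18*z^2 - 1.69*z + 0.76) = 8.03*z^3 - 0.29*z^2 - 0.9*z + 1.6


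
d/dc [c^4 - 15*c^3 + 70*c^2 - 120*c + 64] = 4*c^3 - 45*c^2 + 140*c - 120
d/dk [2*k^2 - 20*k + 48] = 4*k - 20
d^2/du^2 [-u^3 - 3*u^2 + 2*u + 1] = -6*u - 6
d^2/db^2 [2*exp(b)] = 2*exp(b)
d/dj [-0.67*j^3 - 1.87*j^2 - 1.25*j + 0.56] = -2.01*j^2 - 3.74*j - 1.25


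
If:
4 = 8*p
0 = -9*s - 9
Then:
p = 1/2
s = -1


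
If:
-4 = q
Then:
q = -4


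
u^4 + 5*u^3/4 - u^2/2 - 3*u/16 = u*(u - 1/2)*(u + 1/4)*(u + 3/2)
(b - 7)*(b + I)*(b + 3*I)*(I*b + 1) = I*b^4 - 3*b^3 - 7*I*b^3 + 21*b^2 + I*b^2 - 3*b - 7*I*b + 21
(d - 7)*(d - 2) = d^2 - 9*d + 14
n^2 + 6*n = n*(n + 6)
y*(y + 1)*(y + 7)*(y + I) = y^4 + 8*y^3 + I*y^3 + 7*y^2 + 8*I*y^2 + 7*I*y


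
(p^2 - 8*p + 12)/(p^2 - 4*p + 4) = (p - 6)/(p - 2)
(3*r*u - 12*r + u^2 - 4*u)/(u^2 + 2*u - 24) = (3*r + u)/(u + 6)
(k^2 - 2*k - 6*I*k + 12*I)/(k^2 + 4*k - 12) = (k - 6*I)/(k + 6)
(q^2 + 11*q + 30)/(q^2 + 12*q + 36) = (q + 5)/(q + 6)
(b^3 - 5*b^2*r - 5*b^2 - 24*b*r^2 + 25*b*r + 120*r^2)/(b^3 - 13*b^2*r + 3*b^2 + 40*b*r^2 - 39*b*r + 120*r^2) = (-b^2 - 3*b*r + 5*b + 15*r)/(-b^2 + 5*b*r - 3*b + 15*r)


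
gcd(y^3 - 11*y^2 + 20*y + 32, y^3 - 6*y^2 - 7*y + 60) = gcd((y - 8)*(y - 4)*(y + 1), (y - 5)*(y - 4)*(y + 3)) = y - 4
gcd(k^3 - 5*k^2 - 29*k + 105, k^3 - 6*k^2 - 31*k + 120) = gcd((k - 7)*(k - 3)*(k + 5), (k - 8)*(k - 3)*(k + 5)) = k^2 + 2*k - 15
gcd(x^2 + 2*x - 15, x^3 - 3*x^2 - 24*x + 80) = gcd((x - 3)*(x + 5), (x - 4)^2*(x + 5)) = x + 5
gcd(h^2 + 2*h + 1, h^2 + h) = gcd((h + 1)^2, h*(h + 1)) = h + 1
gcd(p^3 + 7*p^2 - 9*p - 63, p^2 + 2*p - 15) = p - 3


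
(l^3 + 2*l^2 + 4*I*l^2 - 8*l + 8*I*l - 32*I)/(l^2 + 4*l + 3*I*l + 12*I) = (l^2 + l*(-2 + 4*I) - 8*I)/(l + 3*I)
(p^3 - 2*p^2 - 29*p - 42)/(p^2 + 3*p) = p - 5 - 14/p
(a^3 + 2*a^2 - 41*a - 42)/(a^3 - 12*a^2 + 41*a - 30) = (a^2 + 8*a + 7)/(a^2 - 6*a + 5)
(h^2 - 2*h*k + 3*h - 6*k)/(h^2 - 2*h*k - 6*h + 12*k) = (h + 3)/(h - 6)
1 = 1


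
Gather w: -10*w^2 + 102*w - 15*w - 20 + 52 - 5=-10*w^2 + 87*w + 27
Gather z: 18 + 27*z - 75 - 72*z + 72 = 15 - 45*z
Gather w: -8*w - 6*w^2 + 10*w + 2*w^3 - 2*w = 2*w^3 - 6*w^2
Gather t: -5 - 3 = -8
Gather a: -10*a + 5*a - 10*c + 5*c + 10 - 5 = -5*a - 5*c + 5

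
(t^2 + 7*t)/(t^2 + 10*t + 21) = t/(t + 3)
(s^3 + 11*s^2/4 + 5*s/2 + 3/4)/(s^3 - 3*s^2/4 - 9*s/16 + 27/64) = 16*(s^2 + 2*s + 1)/(16*s^2 - 24*s + 9)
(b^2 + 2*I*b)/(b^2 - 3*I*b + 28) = b*(b + 2*I)/(b^2 - 3*I*b + 28)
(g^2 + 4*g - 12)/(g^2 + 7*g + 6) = (g - 2)/(g + 1)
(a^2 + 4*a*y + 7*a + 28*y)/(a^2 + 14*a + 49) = (a + 4*y)/(a + 7)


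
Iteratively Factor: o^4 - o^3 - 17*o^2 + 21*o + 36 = (o + 1)*(o^3 - 2*o^2 - 15*o + 36) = (o + 1)*(o + 4)*(o^2 - 6*o + 9) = (o - 3)*(o + 1)*(o + 4)*(o - 3)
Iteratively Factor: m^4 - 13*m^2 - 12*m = (m)*(m^3 - 13*m - 12) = m*(m + 1)*(m^2 - m - 12) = m*(m - 4)*(m + 1)*(m + 3)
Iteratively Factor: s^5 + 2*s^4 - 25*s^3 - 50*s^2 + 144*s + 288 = (s - 3)*(s^4 + 5*s^3 - 10*s^2 - 80*s - 96) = (s - 3)*(s + 3)*(s^3 + 2*s^2 - 16*s - 32) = (s - 4)*(s - 3)*(s + 3)*(s^2 + 6*s + 8) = (s - 4)*(s - 3)*(s + 3)*(s + 4)*(s + 2)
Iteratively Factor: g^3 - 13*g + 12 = (g + 4)*(g^2 - 4*g + 3) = (g - 1)*(g + 4)*(g - 3)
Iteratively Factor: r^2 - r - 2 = (r - 2)*(r + 1)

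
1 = 1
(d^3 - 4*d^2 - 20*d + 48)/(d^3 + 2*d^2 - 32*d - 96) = (d - 2)/(d + 4)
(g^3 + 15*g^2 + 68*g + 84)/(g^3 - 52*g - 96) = (g + 7)/(g - 8)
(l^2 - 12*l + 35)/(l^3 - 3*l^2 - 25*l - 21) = (l - 5)/(l^2 + 4*l + 3)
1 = 1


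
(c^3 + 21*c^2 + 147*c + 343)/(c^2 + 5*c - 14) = (c^2 + 14*c + 49)/(c - 2)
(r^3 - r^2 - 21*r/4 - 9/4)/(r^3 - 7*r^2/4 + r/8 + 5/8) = 2*(2*r^2 - 3*r - 9)/(4*r^2 - 9*r + 5)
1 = 1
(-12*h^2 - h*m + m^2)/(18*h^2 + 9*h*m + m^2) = (-4*h + m)/(6*h + m)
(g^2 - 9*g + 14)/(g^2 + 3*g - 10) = (g - 7)/(g + 5)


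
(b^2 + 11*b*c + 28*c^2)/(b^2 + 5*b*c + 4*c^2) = (b + 7*c)/(b + c)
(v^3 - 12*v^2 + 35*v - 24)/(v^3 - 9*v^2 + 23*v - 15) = (v - 8)/(v - 5)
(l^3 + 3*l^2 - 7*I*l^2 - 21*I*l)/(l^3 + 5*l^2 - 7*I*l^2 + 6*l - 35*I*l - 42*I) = l/(l + 2)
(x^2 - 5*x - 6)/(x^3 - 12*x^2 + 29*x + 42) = 1/(x - 7)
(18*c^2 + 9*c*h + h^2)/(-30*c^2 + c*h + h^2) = (-3*c - h)/(5*c - h)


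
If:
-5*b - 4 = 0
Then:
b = -4/5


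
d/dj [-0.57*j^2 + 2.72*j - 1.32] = 2.72 - 1.14*j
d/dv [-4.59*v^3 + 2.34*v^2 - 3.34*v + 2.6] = -13.77*v^2 + 4.68*v - 3.34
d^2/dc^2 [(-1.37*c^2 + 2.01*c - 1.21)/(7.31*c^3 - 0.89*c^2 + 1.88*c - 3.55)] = (-146.414914*c^6 + 644.439366*c^5 - 741.38751*c^4 - 428.422748*c^3 + 546.373776*c^2 - 214.356768*c - 8.60862800000001)/(390.617891*c^9 - 142.674387*c^8 + 318.750357*c^7 - 643.185986*c^6 + 220.552506*c^5 - 310.594353*c^4 + 318.656657*c^3 - 71.290035*c^2 + 71.0781*c - 44.738875)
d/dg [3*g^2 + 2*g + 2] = 6*g + 2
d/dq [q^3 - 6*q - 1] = 3*q^2 - 6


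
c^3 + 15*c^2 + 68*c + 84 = (c + 2)*(c + 6)*(c + 7)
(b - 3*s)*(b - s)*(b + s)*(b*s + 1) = b^4*s - 3*b^3*s^2 + b^3 - b^2*s^3 - 3*b^2*s + 3*b*s^4 - b*s^2 + 3*s^3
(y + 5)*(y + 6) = y^2 + 11*y + 30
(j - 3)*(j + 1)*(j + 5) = j^3 + 3*j^2 - 13*j - 15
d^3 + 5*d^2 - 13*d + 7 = (d - 1)^2*(d + 7)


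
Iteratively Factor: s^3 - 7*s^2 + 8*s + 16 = (s - 4)*(s^2 - 3*s - 4) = (s - 4)*(s + 1)*(s - 4)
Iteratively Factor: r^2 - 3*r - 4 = (r - 4)*(r + 1)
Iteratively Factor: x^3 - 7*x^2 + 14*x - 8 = (x - 4)*(x^2 - 3*x + 2) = (x - 4)*(x - 1)*(x - 2)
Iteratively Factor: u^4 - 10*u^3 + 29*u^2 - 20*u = (u - 5)*(u^3 - 5*u^2 + 4*u) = (u - 5)*(u - 1)*(u^2 - 4*u) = (u - 5)*(u - 4)*(u - 1)*(u)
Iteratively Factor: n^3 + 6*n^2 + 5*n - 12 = (n + 3)*(n^2 + 3*n - 4) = (n + 3)*(n + 4)*(n - 1)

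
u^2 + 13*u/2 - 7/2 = (u - 1/2)*(u + 7)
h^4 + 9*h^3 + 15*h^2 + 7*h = h*(h + 1)^2*(h + 7)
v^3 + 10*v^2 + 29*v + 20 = (v + 1)*(v + 4)*(v + 5)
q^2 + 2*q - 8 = (q - 2)*(q + 4)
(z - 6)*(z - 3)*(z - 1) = z^3 - 10*z^2 + 27*z - 18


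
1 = 1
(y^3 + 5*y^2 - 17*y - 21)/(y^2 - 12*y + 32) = (y^3 + 5*y^2 - 17*y - 21)/(y^2 - 12*y + 32)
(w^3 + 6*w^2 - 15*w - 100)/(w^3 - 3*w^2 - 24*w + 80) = (w + 5)/(w - 4)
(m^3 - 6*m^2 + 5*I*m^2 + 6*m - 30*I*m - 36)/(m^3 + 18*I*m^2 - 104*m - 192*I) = (m^2 - m*(6 + I) + 6*I)/(m^2 + 12*I*m - 32)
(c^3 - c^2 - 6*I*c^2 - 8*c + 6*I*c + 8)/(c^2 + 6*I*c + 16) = (c^2 - c*(1 + 4*I) + 4*I)/(c + 8*I)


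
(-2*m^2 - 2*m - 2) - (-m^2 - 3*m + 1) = -m^2 + m - 3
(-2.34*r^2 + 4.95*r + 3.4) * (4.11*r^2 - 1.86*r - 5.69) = -9.6174*r^4 + 24.6969*r^3 + 18.0816*r^2 - 34.4895*r - 19.346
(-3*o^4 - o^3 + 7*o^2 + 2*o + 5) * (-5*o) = 15*o^5 + 5*o^4 - 35*o^3 - 10*o^2 - 25*o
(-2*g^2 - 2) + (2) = -2*g^2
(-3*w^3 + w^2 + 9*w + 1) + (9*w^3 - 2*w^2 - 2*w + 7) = 6*w^3 - w^2 + 7*w + 8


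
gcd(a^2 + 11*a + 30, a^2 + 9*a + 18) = a + 6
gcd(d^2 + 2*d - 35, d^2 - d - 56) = d + 7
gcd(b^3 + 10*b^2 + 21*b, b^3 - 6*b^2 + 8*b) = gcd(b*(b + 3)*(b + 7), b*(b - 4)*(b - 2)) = b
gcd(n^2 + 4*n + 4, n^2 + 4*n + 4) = n^2 + 4*n + 4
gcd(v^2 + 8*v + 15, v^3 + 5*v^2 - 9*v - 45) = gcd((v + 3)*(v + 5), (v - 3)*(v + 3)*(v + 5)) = v^2 + 8*v + 15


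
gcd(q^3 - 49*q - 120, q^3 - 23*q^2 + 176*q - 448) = q - 8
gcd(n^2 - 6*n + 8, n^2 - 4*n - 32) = 1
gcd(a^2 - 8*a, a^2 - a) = a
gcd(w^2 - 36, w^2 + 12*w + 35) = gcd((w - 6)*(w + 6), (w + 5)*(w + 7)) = 1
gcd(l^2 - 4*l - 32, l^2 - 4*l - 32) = l^2 - 4*l - 32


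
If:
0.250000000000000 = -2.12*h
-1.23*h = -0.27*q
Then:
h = -0.12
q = -0.54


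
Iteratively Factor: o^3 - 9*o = (o + 3)*(o^2 - 3*o) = (o - 3)*(o + 3)*(o)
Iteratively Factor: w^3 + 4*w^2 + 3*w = (w + 1)*(w^2 + 3*w) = (w + 1)*(w + 3)*(w)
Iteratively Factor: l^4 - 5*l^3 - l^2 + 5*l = (l + 1)*(l^3 - 6*l^2 + 5*l) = (l - 1)*(l + 1)*(l^2 - 5*l) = l*(l - 1)*(l + 1)*(l - 5)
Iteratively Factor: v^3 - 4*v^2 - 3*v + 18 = (v + 2)*(v^2 - 6*v + 9) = (v - 3)*(v + 2)*(v - 3)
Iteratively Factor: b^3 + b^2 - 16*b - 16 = (b - 4)*(b^2 + 5*b + 4) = (b - 4)*(b + 1)*(b + 4)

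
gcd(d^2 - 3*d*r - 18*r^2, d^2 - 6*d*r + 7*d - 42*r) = -d + 6*r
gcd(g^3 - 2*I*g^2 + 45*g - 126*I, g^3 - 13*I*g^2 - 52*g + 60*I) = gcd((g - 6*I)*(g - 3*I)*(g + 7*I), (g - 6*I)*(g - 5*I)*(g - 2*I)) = g - 6*I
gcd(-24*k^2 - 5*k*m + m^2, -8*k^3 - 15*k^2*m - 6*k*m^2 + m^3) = 8*k - m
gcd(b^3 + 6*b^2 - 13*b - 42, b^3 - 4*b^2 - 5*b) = 1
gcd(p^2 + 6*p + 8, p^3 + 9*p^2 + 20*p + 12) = p + 2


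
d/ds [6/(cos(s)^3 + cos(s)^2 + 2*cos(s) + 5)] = 6*(3*cos(s)^2 + 2*cos(s) + 2)*sin(s)/(cos(s)^3 + cos(s)^2 + 2*cos(s) + 5)^2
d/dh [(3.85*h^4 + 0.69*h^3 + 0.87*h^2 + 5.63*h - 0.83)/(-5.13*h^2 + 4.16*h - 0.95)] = (-39.501*h^5 + 44.5083*h^4 - 8.8892*h^3 + 30.5346*h^2 - 10.1688*h - 1.8957)/(26.3169*h^4 - 42.6816*h^3 + 27.0526*h^2 - 7.904*h + 0.9025)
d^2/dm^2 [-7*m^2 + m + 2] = -14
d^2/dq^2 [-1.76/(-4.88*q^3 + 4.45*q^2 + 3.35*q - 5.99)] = ((15.664 - 51.5328*q)*(4.88*q^3 - 4.45*q^2 - 3.35*q + 5.99) + 1.76*(-29.28*q^2 + 17.8*q + 6.7)*(-14.64*q^2 + 8.9*q + 3.35))/(4.88*q^3 - 4.45*q^2 - 3.35*q + 5.99)^3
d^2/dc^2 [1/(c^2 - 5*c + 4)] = 2*(-c^2 + 5*c + (2*c - 5)^2 - 4)/(c^2 - 5*c + 4)^3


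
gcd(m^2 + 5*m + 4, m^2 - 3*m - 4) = m + 1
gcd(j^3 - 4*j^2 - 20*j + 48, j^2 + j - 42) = j - 6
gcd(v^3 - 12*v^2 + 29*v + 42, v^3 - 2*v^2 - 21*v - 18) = v^2 - 5*v - 6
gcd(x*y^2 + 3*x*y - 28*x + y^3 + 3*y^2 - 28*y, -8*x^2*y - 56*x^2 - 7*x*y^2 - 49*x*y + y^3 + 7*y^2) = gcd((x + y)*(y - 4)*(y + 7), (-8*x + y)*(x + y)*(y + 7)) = x*y + 7*x + y^2 + 7*y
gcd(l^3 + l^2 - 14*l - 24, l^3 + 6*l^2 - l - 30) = l + 3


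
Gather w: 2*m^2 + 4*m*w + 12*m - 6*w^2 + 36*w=2*m^2 + 12*m - 6*w^2 + w*(4*m + 36)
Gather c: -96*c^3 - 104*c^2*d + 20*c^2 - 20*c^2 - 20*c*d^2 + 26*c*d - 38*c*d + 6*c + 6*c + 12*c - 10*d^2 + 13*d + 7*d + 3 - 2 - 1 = -96*c^3 - 104*c^2*d + c*(-20*d^2 - 12*d + 24) - 10*d^2 + 20*d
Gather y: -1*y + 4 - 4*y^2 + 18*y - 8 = -4*y^2 + 17*y - 4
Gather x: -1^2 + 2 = 1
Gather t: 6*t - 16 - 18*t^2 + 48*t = -18*t^2 + 54*t - 16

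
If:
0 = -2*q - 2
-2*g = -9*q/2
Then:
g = -9/4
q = -1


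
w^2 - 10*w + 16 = (w - 8)*(w - 2)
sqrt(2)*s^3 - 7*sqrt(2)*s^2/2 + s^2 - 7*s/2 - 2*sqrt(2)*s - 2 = (s - 4)*(s + 1/2)*(sqrt(2)*s + 1)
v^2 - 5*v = v*(v - 5)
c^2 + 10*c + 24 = (c + 4)*(c + 6)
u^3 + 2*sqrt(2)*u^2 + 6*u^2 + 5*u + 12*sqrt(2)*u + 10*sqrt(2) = (u + 1)*(u + 5)*(u + 2*sqrt(2))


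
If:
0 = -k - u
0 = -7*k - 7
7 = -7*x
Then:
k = -1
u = 1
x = -1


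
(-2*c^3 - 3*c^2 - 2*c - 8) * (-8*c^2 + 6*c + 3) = 16*c^5 + 12*c^4 - 8*c^3 + 43*c^2 - 54*c - 24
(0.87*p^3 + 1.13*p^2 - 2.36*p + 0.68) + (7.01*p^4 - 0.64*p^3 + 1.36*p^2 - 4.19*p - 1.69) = 7.01*p^4 + 0.23*p^3 + 2.49*p^2 - 6.55*p - 1.01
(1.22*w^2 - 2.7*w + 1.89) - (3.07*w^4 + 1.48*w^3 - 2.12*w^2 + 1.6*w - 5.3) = -3.07*w^4 - 1.48*w^3 + 3.34*w^2 - 4.3*w + 7.19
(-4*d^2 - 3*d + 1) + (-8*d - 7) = -4*d^2 - 11*d - 6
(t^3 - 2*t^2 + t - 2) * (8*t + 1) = 8*t^4 - 15*t^3 + 6*t^2 - 15*t - 2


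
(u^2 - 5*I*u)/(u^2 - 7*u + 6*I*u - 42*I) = u*(u - 5*I)/(u^2 + u*(-7 + 6*I) - 42*I)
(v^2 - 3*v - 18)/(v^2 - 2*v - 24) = (v + 3)/(v + 4)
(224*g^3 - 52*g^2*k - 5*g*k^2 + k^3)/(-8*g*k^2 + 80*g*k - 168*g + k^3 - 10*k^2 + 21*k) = (-28*g^2 + 3*g*k + k^2)/(k^2 - 10*k + 21)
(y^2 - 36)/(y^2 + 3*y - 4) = (y^2 - 36)/(y^2 + 3*y - 4)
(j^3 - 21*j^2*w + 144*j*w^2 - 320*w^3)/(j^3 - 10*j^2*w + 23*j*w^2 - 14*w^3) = (j^3 - 21*j^2*w + 144*j*w^2 - 320*w^3)/(j^3 - 10*j^2*w + 23*j*w^2 - 14*w^3)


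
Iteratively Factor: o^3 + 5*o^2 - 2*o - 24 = (o + 4)*(o^2 + o - 6) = (o + 3)*(o + 4)*(o - 2)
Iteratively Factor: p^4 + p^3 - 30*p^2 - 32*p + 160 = (p - 5)*(p^3 + 6*p^2 - 32) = (p - 5)*(p + 4)*(p^2 + 2*p - 8) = (p - 5)*(p + 4)^2*(p - 2)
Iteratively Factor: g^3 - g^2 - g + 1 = (g - 1)*(g^2 - 1) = (g - 1)^2*(g + 1)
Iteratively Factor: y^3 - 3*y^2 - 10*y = (y)*(y^2 - 3*y - 10) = y*(y + 2)*(y - 5)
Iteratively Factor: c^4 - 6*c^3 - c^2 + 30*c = (c - 5)*(c^3 - c^2 - 6*c) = c*(c - 5)*(c^2 - c - 6) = c*(c - 5)*(c + 2)*(c - 3)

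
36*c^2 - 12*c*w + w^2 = (-6*c + w)^2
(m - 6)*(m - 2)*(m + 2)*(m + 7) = m^4 + m^3 - 46*m^2 - 4*m + 168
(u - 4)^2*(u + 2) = u^3 - 6*u^2 + 32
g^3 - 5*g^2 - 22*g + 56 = (g - 7)*(g - 2)*(g + 4)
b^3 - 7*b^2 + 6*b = b*(b - 6)*(b - 1)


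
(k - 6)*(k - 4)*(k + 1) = k^3 - 9*k^2 + 14*k + 24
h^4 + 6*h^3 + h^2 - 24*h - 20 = (h - 2)*(h + 1)*(h + 2)*(h + 5)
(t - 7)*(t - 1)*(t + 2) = t^3 - 6*t^2 - 9*t + 14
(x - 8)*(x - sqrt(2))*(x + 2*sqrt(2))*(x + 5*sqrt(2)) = x^4 - 8*x^3 + 6*sqrt(2)*x^3 - 48*sqrt(2)*x^2 + 6*x^2 - 48*x - 20*sqrt(2)*x + 160*sqrt(2)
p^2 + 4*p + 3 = (p + 1)*(p + 3)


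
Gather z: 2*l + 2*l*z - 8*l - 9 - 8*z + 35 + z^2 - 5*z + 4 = -6*l + z^2 + z*(2*l - 13) + 30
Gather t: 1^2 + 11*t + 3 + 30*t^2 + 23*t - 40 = 30*t^2 + 34*t - 36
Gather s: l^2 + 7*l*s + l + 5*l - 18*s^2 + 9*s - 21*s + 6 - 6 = l^2 + 6*l - 18*s^2 + s*(7*l - 12)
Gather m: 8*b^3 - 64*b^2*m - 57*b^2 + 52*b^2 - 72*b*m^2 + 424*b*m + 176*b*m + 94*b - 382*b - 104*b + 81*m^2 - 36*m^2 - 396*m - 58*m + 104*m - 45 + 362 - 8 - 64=8*b^3 - 5*b^2 - 392*b + m^2*(45 - 72*b) + m*(-64*b^2 + 600*b - 350) + 245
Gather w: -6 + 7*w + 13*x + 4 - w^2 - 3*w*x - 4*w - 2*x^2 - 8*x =-w^2 + w*(3 - 3*x) - 2*x^2 + 5*x - 2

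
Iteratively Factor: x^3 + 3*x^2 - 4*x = (x)*(x^2 + 3*x - 4) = x*(x + 4)*(x - 1)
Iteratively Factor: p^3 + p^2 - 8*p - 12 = (p + 2)*(p^2 - p - 6) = (p + 2)^2*(p - 3)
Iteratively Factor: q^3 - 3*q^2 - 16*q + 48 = (q - 3)*(q^2 - 16) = (q - 4)*(q - 3)*(q + 4)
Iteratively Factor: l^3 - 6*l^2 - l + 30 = (l - 5)*(l^2 - l - 6) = (l - 5)*(l - 3)*(l + 2)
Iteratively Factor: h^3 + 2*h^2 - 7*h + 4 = (h - 1)*(h^2 + 3*h - 4) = (h - 1)*(h + 4)*(h - 1)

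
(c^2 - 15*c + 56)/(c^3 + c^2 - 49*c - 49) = (c - 8)/(c^2 + 8*c + 7)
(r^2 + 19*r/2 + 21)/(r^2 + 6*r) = (r + 7/2)/r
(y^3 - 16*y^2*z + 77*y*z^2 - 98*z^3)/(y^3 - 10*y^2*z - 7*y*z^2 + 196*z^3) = (y - 2*z)/(y + 4*z)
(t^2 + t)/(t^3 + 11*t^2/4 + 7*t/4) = 4/(4*t + 7)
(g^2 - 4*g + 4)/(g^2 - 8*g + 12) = (g - 2)/(g - 6)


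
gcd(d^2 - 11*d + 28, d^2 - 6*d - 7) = d - 7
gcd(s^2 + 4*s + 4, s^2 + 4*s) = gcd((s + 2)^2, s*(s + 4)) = 1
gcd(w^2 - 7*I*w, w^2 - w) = w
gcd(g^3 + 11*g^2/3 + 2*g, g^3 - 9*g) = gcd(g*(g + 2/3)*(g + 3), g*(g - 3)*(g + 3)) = g^2 + 3*g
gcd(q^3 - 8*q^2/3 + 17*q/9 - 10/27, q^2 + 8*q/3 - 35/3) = 1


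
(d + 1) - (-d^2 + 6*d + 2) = d^2 - 5*d - 1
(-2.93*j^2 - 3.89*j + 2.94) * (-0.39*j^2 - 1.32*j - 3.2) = 1.1427*j^4 + 5.3847*j^3 + 13.3642*j^2 + 8.5672*j - 9.408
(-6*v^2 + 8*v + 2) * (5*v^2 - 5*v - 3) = -30*v^4 + 70*v^3 - 12*v^2 - 34*v - 6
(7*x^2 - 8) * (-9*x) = -63*x^3 + 72*x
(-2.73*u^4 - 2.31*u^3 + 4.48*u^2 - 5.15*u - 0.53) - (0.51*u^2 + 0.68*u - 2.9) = -2.73*u^4 - 2.31*u^3 + 3.97*u^2 - 5.83*u + 2.37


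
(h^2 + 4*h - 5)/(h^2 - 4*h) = (h^2 + 4*h - 5)/(h*(h - 4))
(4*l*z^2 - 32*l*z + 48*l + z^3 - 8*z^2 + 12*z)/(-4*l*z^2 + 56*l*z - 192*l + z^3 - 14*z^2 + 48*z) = (4*l*z - 8*l + z^2 - 2*z)/(-4*l*z + 32*l + z^2 - 8*z)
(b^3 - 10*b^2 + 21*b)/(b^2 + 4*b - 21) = b*(b - 7)/(b + 7)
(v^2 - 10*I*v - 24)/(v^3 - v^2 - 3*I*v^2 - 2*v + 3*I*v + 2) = (v^2 - 10*I*v - 24)/(v^3 - v^2*(1 + 3*I) + v*(-2 + 3*I) + 2)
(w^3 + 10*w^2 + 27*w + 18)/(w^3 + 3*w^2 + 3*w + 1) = (w^2 + 9*w + 18)/(w^2 + 2*w + 1)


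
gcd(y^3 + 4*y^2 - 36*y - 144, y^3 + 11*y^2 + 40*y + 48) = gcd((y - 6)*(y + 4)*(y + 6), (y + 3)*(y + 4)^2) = y + 4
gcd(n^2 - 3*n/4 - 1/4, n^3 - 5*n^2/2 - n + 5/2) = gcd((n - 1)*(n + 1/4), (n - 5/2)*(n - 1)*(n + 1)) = n - 1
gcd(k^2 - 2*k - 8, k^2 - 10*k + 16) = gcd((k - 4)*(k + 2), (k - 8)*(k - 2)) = 1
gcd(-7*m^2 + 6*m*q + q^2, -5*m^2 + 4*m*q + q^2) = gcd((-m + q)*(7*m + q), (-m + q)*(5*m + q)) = -m + q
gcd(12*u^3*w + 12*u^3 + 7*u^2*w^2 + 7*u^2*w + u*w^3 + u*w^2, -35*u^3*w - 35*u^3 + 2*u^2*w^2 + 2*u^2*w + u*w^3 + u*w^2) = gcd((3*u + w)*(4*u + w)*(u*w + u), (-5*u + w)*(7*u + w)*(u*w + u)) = u*w + u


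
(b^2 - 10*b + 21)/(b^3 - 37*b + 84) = (b - 7)/(b^2 + 3*b - 28)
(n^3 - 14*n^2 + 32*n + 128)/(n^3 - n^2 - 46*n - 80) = (n - 8)/(n + 5)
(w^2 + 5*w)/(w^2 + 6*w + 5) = w/(w + 1)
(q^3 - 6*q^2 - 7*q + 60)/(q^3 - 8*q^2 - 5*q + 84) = (q - 5)/(q - 7)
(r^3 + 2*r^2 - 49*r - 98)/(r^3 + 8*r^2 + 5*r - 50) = (r^3 + 2*r^2 - 49*r - 98)/(r^3 + 8*r^2 + 5*r - 50)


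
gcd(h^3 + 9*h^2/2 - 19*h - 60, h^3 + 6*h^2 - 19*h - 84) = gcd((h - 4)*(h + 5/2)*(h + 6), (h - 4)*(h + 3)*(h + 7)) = h - 4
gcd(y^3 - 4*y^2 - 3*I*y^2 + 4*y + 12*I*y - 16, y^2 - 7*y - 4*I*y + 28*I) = y - 4*I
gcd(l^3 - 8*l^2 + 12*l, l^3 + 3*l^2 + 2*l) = l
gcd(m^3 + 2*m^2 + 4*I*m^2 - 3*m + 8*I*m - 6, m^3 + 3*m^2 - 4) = m + 2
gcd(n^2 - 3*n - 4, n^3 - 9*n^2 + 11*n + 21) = n + 1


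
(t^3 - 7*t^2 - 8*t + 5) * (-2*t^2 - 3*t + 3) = -2*t^5 + 11*t^4 + 40*t^3 - 7*t^2 - 39*t + 15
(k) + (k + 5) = 2*k + 5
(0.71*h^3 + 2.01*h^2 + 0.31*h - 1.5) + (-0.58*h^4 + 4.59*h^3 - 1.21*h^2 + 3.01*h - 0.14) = -0.58*h^4 + 5.3*h^3 + 0.8*h^2 + 3.32*h - 1.64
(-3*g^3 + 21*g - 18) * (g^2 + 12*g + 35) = -3*g^5 - 36*g^4 - 84*g^3 + 234*g^2 + 519*g - 630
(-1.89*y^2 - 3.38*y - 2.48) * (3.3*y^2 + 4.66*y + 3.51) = -6.237*y^4 - 19.9614*y^3 - 30.5687*y^2 - 23.4206*y - 8.7048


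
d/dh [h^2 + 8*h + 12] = 2*h + 8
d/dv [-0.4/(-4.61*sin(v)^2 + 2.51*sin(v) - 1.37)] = (1.004 - 3.688*sin(v))*cos(v)/(4.61*sin(v)^2 - 2.51*sin(v) + 1.37)^2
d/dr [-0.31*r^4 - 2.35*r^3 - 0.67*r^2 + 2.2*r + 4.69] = -1.24*r^3 - 7.05*r^2 - 1.34*r + 2.2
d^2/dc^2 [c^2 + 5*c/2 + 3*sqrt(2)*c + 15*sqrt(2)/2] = 2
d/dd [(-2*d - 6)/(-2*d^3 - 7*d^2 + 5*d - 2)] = 2*(-4*d^3 - 25*d^2 - 42*d + 17)/(4*d^6 + 28*d^5 + 29*d^4 - 62*d^3 + 53*d^2 - 20*d + 4)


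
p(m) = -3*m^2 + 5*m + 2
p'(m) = 5 - 6*m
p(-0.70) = -2.97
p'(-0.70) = 9.20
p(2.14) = -1.04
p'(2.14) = -7.84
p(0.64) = 3.97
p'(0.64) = 1.16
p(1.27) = 3.51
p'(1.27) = -2.62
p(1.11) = 3.85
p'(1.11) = -1.66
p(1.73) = 1.67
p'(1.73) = -5.38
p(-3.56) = -53.82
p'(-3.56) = 26.36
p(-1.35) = -10.22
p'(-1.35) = 13.10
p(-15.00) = -748.00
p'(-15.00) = 95.00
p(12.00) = -370.00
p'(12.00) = -67.00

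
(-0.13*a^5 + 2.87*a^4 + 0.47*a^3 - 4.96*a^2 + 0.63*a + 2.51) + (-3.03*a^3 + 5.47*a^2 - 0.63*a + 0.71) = -0.13*a^5 + 2.87*a^4 - 2.56*a^3 + 0.51*a^2 + 3.22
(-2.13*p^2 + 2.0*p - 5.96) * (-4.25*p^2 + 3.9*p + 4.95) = 9.0525*p^4 - 16.807*p^3 + 22.5865*p^2 - 13.344*p - 29.502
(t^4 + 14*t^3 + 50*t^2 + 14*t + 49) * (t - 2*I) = t^5 + 14*t^4 - 2*I*t^4 + 50*t^3 - 28*I*t^3 + 14*t^2 - 100*I*t^2 + 49*t - 28*I*t - 98*I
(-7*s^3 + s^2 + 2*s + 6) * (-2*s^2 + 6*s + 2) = 14*s^5 - 44*s^4 - 12*s^3 + 2*s^2 + 40*s + 12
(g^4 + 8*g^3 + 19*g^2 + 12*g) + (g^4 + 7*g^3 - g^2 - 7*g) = 2*g^4 + 15*g^3 + 18*g^2 + 5*g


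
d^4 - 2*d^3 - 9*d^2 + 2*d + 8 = (d - 4)*(d - 1)*(d + 1)*(d + 2)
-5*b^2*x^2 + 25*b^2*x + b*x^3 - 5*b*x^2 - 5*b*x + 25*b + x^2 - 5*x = (-5*b + x)*(x - 5)*(b*x + 1)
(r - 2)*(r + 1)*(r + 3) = r^3 + 2*r^2 - 5*r - 6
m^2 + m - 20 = (m - 4)*(m + 5)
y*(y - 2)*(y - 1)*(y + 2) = y^4 - y^3 - 4*y^2 + 4*y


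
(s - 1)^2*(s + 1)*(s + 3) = s^4 + 2*s^3 - 4*s^2 - 2*s + 3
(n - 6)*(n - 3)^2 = n^3 - 12*n^2 + 45*n - 54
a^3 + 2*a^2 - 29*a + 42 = (a - 3)*(a - 2)*(a + 7)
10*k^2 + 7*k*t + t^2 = (2*k + t)*(5*k + t)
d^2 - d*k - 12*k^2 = (d - 4*k)*(d + 3*k)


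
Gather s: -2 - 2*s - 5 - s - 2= -3*s - 9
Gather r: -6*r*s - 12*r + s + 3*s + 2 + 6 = r*(-6*s - 12) + 4*s + 8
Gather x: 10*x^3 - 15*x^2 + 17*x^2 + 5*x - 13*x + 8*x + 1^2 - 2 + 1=10*x^3 + 2*x^2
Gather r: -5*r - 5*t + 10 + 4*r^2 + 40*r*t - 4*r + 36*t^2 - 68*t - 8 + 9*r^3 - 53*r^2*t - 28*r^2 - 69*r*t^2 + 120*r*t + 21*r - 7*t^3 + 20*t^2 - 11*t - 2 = 9*r^3 + r^2*(-53*t - 24) + r*(-69*t^2 + 160*t + 12) - 7*t^3 + 56*t^2 - 84*t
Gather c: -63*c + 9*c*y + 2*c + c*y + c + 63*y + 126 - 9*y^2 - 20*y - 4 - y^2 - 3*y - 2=c*(10*y - 60) - 10*y^2 + 40*y + 120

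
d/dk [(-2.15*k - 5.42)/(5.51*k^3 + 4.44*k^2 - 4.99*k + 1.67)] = (23.693*k^3 + 99.1386*k^2 + 48.1296*k - 30.6363)/(30.3601*k^6 + 48.9288*k^5 - 35.2762*k^4 - 25.9078*k^3 + 39.7297*k^2 - 16.6666*k + 2.7889)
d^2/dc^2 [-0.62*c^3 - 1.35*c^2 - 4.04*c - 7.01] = -3.72*c - 2.7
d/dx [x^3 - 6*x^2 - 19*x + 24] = 3*x^2 - 12*x - 19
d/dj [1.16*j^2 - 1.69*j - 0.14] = 2.32*j - 1.69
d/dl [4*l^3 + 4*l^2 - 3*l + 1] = 12*l^2 + 8*l - 3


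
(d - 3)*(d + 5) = d^2 + 2*d - 15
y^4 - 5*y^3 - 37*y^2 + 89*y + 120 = (y - 8)*(y - 3)*(y + 1)*(y + 5)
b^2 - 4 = (b - 2)*(b + 2)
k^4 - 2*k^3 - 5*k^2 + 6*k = k*(k - 3)*(k - 1)*(k + 2)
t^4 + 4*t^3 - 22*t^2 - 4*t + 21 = (t - 3)*(t - 1)*(t + 1)*(t + 7)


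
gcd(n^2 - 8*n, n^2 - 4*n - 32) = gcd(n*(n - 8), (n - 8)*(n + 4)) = n - 8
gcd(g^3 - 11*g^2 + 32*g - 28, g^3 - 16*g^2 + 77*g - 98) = g^2 - 9*g + 14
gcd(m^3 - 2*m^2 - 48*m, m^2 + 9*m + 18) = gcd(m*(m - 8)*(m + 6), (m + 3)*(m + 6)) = m + 6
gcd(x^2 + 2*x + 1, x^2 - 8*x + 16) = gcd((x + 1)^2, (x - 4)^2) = 1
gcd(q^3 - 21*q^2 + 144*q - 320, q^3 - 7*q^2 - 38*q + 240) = q^2 - 13*q + 40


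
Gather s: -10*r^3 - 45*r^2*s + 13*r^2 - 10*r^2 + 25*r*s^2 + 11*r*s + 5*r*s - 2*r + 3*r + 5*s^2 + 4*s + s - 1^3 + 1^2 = -10*r^3 + 3*r^2 + r + s^2*(25*r + 5) + s*(-45*r^2 + 16*r + 5)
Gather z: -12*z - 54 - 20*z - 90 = -32*z - 144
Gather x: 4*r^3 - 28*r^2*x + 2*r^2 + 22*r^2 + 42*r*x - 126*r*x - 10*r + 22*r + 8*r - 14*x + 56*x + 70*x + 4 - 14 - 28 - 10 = 4*r^3 + 24*r^2 + 20*r + x*(-28*r^2 - 84*r + 112) - 48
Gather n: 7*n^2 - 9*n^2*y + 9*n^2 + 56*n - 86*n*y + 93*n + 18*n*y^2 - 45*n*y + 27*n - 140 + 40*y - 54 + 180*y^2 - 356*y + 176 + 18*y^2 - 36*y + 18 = n^2*(16 - 9*y) + n*(18*y^2 - 131*y + 176) + 198*y^2 - 352*y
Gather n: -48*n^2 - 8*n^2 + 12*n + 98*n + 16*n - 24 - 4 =-56*n^2 + 126*n - 28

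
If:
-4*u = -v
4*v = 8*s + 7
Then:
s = v/2 - 7/8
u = v/4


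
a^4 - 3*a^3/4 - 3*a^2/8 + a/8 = a*(a - 1)*(a - 1/4)*(a + 1/2)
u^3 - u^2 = u^2*(u - 1)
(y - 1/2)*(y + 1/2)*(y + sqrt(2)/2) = y^3 + sqrt(2)*y^2/2 - y/4 - sqrt(2)/8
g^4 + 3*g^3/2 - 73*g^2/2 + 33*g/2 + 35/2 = (g - 5)*(g - 1)*(g + 1/2)*(g + 7)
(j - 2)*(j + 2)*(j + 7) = j^3 + 7*j^2 - 4*j - 28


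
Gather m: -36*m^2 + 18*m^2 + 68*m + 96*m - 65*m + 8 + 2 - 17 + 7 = -18*m^2 + 99*m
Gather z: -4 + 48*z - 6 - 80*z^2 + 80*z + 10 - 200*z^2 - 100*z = -280*z^2 + 28*z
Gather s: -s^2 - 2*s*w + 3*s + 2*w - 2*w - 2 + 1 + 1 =-s^2 + s*(3 - 2*w)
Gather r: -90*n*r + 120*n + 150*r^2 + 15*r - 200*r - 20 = 120*n + 150*r^2 + r*(-90*n - 185) - 20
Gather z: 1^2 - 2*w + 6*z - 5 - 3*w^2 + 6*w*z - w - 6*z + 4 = -3*w^2 + 6*w*z - 3*w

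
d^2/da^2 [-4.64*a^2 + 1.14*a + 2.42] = -9.28000000000000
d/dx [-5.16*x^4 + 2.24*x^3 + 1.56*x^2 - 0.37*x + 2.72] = -20.64*x^3 + 6.72*x^2 + 3.12*x - 0.37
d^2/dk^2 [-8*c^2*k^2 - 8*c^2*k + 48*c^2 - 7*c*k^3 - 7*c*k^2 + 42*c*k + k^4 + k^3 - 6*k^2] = -16*c^2 - 42*c*k - 14*c + 12*k^2 + 6*k - 12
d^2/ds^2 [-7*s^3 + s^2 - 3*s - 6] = 2 - 42*s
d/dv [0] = 0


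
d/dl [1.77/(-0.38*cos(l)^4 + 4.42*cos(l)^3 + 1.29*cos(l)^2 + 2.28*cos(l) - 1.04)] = (-2.6904*cos(l)^3 + 23.4702*cos(l)^2 + 4.5666*cos(l) + 4.0356)*sin(l)/(-0.38*cos(l)^4 + 4.42*cos(l)^3 + 1.29*cos(l)^2 + 2.28*cos(l) - 1.04)^2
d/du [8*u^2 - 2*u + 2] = 16*u - 2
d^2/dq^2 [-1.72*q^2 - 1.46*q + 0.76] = -3.44000000000000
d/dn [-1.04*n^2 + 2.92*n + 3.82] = 2.92 - 2.08*n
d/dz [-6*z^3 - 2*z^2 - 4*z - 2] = -18*z^2 - 4*z - 4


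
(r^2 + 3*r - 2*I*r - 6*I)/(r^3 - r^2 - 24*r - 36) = (r - 2*I)/(r^2 - 4*r - 12)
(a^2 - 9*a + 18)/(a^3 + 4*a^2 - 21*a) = (a - 6)/(a*(a + 7))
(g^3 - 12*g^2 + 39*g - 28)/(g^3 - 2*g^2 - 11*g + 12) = (g - 7)/(g + 3)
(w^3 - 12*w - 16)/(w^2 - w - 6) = (w^2 - 2*w - 8)/(w - 3)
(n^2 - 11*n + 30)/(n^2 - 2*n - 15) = (n - 6)/(n + 3)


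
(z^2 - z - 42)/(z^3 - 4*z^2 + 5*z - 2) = (z^2 - z - 42)/(z^3 - 4*z^2 + 5*z - 2)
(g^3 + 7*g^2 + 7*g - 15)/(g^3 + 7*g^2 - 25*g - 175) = (g^2 + 2*g - 3)/(g^2 + 2*g - 35)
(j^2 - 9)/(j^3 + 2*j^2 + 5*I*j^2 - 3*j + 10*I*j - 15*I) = (j - 3)/(j^2 + j*(-1 + 5*I) - 5*I)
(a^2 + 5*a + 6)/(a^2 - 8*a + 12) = (a^2 + 5*a + 6)/(a^2 - 8*a + 12)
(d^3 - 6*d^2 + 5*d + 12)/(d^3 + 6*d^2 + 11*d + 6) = (d^2 - 7*d + 12)/(d^2 + 5*d + 6)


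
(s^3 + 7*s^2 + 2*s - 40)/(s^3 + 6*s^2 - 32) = (s + 5)/(s + 4)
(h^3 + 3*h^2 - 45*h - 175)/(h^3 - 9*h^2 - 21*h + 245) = (h + 5)/(h - 7)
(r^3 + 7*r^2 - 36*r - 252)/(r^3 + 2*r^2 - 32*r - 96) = (r^2 + 13*r + 42)/(r^2 + 8*r + 16)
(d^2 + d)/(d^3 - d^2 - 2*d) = 1/(d - 2)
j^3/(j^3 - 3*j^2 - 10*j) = j^2/(j^2 - 3*j - 10)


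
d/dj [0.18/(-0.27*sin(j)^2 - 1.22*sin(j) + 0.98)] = (0.0972*sin(j) + 0.2196)*cos(j)/(0.27*sin(j)^2 + 1.22*sin(j) - 0.98)^2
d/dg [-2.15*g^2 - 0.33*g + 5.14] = -4.3*g - 0.33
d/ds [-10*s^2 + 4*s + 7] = 4 - 20*s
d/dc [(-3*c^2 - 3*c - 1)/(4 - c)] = (3*c^2 - 24*c - 13)/(c^2 - 8*c + 16)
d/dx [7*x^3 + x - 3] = 21*x^2 + 1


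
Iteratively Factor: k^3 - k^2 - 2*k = (k + 1)*(k^2 - 2*k) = k*(k + 1)*(k - 2)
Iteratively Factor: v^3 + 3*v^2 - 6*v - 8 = (v - 2)*(v^2 + 5*v + 4) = (v - 2)*(v + 4)*(v + 1)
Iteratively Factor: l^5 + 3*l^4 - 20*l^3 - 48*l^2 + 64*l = (l - 1)*(l^4 + 4*l^3 - 16*l^2 - 64*l) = (l - 1)*(l + 4)*(l^3 - 16*l) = l*(l - 1)*(l + 4)*(l^2 - 16) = l*(l - 1)*(l + 4)^2*(l - 4)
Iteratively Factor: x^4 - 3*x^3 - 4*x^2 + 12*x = (x + 2)*(x^3 - 5*x^2 + 6*x) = (x - 3)*(x + 2)*(x^2 - 2*x) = x*(x - 3)*(x + 2)*(x - 2)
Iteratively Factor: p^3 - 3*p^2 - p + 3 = (p - 3)*(p^2 - 1) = (p - 3)*(p - 1)*(p + 1)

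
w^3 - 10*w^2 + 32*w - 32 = (w - 4)^2*(w - 2)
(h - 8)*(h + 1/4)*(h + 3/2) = h^3 - 25*h^2/4 - 109*h/8 - 3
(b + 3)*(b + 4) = b^2 + 7*b + 12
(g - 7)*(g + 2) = g^2 - 5*g - 14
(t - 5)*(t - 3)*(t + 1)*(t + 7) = t^4 - 42*t^2 + 64*t + 105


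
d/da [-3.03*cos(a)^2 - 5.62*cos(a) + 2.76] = (6.06*cos(a) + 5.62)*sin(a)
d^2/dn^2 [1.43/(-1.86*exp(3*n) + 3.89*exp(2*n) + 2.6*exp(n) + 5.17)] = (1.43*(-11.16*exp(2*n) + 15.56*exp(n) + 5.2)*(-5.58*exp(2*n) + 7.78*exp(n) + 2.6)*exp(n) + (23.9382*exp(2*n) - 22.2508*exp(n) - 3.718)*(-1.86*exp(3*n) + 3.89*exp(2*n) + 2.6*exp(n) + 5.17))*exp(n)/(-1.86*exp(3*n) + 3.89*exp(2*n) + 2.6*exp(n) + 5.17)^3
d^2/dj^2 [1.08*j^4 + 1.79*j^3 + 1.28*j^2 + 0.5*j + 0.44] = 12.96*j^2 + 10.74*j + 2.56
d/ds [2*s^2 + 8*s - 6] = 4*s + 8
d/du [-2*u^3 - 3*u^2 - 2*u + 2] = -6*u^2 - 6*u - 2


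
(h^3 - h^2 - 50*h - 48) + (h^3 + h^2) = 2*h^3 - 50*h - 48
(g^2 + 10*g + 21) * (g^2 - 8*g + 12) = g^4 + 2*g^3 - 47*g^2 - 48*g + 252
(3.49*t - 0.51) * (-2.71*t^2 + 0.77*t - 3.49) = -9.4579*t^3 + 4.0694*t^2 - 12.5728*t + 1.7799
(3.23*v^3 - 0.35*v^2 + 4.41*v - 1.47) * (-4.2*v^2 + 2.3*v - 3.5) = -13.566*v^5 + 8.899*v^4 - 30.632*v^3 + 17.542*v^2 - 18.816*v + 5.145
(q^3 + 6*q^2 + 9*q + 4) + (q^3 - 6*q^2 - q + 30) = 2*q^3 + 8*q + 34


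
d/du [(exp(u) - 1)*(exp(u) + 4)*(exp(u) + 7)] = (3*exp(2*u) + 20*exp(u) + 17)*exp(u)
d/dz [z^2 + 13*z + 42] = 2*z + 13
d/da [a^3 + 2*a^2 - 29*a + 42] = 3*a^2 + 4*a - 29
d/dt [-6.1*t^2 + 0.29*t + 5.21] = 0.29 - 12.2*t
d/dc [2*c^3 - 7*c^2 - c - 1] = 6*c^2 - 14*c - 1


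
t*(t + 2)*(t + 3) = t^3 + 5*t^2 + 6*t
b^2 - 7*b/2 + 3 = (b - 2)*(b - 3/2)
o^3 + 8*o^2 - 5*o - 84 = (o - 3)*(o + 4)*(o + 7)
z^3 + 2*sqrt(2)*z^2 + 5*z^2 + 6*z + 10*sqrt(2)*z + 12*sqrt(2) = (z + 2)*(z + 3)*(z + 2*sqrt(2))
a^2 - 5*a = a*(a - 5)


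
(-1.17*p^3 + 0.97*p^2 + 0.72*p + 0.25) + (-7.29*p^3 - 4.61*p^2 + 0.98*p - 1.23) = -8.46*p^3 - 3.64*p^2 + 1.7*p - 0.98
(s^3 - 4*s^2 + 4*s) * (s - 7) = s^4 - 11*s^3 + 32*s^2 - 28*s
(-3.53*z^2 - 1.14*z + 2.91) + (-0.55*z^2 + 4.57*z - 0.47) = -4.08*z^2 + 3.43*z + 2.44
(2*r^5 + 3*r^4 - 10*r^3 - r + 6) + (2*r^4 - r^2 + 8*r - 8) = 2*r^5 + 5*r^4 - 10*r^3 - r^2 + 7*r - 2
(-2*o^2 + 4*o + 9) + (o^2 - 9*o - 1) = -o^2 - 5*o + 8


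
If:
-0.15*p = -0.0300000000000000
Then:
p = 0.20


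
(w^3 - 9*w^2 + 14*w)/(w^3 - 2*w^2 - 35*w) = (w - 2)/(w + 5)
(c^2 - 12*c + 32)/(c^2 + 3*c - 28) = (c - 8)/(c + 7)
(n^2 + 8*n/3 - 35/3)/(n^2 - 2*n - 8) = (-3*n^2 - 8*n + 35)/(3*(-n^2 + 2*n + 8))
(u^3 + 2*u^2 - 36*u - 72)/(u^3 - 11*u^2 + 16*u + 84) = (u + 6)/(u - 7)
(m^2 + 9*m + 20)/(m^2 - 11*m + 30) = (m^2 + 9*m + 20)/(m^2 - 11*m + 30)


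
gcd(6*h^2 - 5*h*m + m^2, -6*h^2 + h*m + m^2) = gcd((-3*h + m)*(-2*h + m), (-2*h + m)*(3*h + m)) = 2*h - m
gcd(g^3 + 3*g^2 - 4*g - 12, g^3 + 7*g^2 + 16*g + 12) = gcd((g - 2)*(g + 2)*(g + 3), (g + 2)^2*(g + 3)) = g^2 + 5*g + 6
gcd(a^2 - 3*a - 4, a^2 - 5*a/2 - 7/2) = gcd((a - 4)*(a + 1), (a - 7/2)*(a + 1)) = a + 1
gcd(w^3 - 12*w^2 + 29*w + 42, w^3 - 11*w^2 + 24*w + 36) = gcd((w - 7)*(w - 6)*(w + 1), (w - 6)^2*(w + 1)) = w^2 - 5*w - 6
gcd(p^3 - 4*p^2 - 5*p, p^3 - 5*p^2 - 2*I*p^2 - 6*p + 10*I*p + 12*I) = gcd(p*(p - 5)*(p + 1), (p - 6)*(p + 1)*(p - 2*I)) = p + 1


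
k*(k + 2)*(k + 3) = k^3 + 5*k^2 + 6*k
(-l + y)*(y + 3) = -l*y - 3*l + y^2 + 3*y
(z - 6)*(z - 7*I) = z^2 - 6*z - 7*I*z + 42*I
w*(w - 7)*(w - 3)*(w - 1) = w^4 - 11*w^3 + 31*w^2 - 21*w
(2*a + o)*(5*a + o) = 10*a^2 + 7*a*o + o^2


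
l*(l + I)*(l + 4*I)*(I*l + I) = I*l^4 - 5*l^3 + I*l^3 - 5*l^2 - 4*I*l^2 - 4*I*l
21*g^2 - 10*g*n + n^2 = (-7*g + n)*(-3*g + n)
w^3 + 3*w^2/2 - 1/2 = (w - 1/2)*(w + 1)^2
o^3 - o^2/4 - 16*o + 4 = (o - 4)*(o - 1/4)*(o + 4)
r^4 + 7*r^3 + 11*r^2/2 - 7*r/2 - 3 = (r + 1)*(r + 6)*(r - sqrt(2)/2)*(r + sqrt(2)/2)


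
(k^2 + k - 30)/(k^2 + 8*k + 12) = (k - 5)/(k + 2)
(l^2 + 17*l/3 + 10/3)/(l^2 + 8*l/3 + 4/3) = (l + 5)/(l + 2)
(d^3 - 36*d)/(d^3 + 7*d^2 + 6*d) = (d - 6)/(d + 1)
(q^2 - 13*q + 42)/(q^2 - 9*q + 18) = (q - 7)/(q - 3)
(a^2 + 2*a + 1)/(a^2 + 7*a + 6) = (a + 1)/(a + 6)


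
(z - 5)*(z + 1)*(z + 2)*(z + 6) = z^4 + 4*z^3 - 25*z^2 - 88*z - 60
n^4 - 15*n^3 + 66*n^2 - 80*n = n*(n - 8)*(n - 5)*(n - 2)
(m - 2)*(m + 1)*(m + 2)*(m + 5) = m^4 + 6*m^3 + m^2 - 24*m - 20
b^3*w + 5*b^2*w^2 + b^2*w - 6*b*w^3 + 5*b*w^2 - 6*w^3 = (b - w)*(b + 6*w)*(b*w + w)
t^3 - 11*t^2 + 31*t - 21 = (t - 7)*(t - 3)*(t - 1)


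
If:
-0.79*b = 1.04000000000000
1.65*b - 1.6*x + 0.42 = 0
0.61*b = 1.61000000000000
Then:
No Solution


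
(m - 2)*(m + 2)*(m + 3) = m^3 + 3*m^2 - 4*m - 12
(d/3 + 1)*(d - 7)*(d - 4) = d^3/3 - 8*d^2/3 - 5*d/3 + 28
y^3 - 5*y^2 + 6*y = y*(y - 3)*(y - 2)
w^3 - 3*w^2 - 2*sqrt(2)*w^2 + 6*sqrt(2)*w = w*(w - 3)*(w - 2*sqrt(2))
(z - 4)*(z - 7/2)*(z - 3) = z^3 - 21*z^2/2 + 73*z/2 - 42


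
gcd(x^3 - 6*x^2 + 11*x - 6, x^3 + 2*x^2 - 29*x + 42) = x^2 - 5*x + 6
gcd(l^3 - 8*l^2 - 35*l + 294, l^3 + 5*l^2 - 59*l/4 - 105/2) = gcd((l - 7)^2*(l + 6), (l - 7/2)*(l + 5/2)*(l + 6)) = l + 6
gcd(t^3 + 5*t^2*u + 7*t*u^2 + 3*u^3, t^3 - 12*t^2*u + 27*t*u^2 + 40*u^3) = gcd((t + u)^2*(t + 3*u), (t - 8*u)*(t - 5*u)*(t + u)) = t + u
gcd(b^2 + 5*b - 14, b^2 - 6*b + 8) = b - 2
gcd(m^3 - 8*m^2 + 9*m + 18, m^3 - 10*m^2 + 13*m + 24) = m^2 - 2*m - 3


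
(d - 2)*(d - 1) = d^2 - 3*d + 2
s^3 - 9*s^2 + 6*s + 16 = (s - 8)*(s - 2)*(s + 1)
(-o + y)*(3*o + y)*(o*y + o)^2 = -3*o^4*y^2 - 6*o^4*y - 3*o^4 + 2*o^3*y^3 + 4*o^3*y^2 + 2*o^3*y + o^2*y^4 + 2*o^2*y^3 + o^2*y^2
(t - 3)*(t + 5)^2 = t^3 + 7*t^2 - 5*t - 75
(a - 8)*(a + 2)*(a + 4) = a^3 - 2*a^2 - 40*a - 64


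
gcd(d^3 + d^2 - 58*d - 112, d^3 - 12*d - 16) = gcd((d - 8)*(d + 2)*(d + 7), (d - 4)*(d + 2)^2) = d + 2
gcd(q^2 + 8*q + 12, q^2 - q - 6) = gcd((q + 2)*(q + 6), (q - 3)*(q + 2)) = q + 2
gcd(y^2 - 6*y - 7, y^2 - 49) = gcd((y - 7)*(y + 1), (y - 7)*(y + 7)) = y - 7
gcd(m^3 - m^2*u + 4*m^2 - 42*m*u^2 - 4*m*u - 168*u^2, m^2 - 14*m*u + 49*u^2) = -m + 7*u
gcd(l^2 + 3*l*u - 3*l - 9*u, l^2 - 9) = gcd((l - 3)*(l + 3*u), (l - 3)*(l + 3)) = l - 3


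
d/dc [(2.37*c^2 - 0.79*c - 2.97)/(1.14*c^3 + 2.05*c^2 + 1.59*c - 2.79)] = (-2.7018*c^4 + 1.8012*c^3 + 15.5452*c^2 - 1.0476*c + 6.9264)/(1.2996*c^6 + 4.674*c^5 + 7.8277*c^4 + 0.157800000000001*c^3 - 8.9109*c^2 - 8.8722*c + 7.7841)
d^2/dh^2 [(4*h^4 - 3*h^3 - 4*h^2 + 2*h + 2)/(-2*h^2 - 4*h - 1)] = 2*(-16*h^6 - 96*h^5 - 216*h^4 - 126*h^3 - 36*h^2 - 27*h - 16)/(8*h^6 + 48*h^5 + 108*h^4 + 112*h^3 + 54*h^2 + 12*h + 1)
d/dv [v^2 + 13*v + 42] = 2*v + 13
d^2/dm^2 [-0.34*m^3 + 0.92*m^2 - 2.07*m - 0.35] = 1.84 - 2.04*m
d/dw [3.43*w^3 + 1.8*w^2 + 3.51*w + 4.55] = 10.29*w^2 + 3.6*w + 3.51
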